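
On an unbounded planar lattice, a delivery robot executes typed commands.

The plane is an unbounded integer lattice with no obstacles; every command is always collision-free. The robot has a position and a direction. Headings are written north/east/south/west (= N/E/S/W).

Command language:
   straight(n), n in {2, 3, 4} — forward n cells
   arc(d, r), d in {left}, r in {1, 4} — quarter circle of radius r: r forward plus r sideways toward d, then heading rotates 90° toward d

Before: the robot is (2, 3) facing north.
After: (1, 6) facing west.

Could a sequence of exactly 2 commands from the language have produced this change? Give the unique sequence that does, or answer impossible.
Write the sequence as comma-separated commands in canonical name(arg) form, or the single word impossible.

straight(2), arc(left, 1)

key: cell and facing (now W) both changed — the 2 commands mix motion and turning
from: (2, 3) facing north
[1] after straight(2): (2, 5) facing north
[2] after arc(left, 1): (1, 6) facing west
all 25 alternatives checked — unique.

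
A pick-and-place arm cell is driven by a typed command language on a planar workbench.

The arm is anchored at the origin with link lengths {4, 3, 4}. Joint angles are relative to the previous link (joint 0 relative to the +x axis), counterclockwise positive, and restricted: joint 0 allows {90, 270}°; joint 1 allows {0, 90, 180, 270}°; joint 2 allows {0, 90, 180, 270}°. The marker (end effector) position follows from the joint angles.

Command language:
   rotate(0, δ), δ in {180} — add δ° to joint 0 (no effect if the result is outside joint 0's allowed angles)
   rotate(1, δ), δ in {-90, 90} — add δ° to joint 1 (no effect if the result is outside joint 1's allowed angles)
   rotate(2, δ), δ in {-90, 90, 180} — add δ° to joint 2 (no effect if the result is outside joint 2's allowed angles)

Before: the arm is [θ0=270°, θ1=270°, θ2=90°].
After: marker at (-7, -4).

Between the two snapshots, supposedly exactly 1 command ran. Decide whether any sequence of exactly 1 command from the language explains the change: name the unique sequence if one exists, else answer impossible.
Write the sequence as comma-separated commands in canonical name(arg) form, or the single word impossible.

rotate(2, -90)

initial: [θ0=270°, θ1=270°, θ2=90°]
1. rotate(2, -90) → [θ0=270°, θ1=270°, θ2=0°]
no other 1-command option fits: unique.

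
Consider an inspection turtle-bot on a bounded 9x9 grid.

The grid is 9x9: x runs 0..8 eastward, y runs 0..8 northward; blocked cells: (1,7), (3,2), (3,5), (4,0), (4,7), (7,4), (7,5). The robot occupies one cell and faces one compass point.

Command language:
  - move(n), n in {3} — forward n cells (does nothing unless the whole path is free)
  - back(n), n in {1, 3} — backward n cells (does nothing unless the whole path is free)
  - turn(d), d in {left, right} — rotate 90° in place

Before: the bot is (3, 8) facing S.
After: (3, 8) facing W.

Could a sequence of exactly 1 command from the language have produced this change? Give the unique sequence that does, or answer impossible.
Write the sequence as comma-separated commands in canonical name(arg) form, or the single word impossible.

key: parked at (3,8) the whole time — nothing moves the robot
initial: (3, 8) facing S
1. turn(right) → (3, 8) facing W
uniquely the one of 5 1-step routes that fits.

turn(right)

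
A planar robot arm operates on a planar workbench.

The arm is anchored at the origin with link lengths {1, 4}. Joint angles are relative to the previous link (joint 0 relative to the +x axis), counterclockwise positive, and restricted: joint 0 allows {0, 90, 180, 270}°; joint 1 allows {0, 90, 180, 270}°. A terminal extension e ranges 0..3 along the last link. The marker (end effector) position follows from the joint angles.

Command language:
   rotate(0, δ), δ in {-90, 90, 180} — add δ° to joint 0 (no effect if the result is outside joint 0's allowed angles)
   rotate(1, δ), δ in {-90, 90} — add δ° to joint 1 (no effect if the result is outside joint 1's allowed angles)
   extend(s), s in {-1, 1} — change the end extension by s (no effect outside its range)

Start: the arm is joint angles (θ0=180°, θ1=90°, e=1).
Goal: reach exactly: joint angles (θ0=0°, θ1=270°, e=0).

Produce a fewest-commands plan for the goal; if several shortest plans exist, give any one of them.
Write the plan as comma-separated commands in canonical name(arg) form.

rotate(0, 180), rotate(1, -90), rotate(1, -90), extend(-1)

initial: joint angles (θ0=180°, θ1=90°, e=1)
[1] after rotate(0, 180): joint angles (θ0=0°, θ1=90°, e=1)
[2] after rotate(1, -90): joint angles (θ0=0°, θ1=0°, e=1)
[3] after rotate(1, -90): joint angles (θ0=0°, θ1=270°, e=1)
[4] after extend(-1): joint angles (θ0=0°, θ1=270°, e=0)
shorter routes all fall short; 4 is best.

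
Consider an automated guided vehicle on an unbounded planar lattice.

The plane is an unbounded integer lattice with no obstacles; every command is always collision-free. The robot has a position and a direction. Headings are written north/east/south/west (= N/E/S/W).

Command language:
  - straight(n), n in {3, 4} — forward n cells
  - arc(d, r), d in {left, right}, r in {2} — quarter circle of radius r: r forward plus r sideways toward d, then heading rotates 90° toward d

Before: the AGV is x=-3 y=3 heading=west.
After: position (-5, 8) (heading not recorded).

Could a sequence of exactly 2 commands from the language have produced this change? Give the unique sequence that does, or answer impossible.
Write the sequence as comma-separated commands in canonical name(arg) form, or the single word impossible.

key: running straight(3) before arc(right, 2) would end elsewhere — order is forced
t0: x=-3 y=3 heading=west
1. arc(right, 2) → x=-5 y=5 heading=north
2. straight(3) → x=-5 y=8 heading=north
uniquely the one of 16 2-step routes that fits.

arc(right, 2), straight(3)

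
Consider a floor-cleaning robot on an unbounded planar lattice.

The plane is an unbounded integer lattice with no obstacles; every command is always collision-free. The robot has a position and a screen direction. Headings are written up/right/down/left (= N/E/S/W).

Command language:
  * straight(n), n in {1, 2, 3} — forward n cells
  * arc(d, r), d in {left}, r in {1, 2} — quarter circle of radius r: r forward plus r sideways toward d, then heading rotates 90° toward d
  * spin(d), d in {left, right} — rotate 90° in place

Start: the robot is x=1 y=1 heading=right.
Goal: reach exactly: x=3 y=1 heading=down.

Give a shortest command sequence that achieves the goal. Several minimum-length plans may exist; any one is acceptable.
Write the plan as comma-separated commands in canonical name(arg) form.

t0: x=1 y=1 heading=right
1. straight(2) → x=3 y=1 heading=right
2. spin(right) → x=3 y=1 heading=down
minimal: 2 command(s), checked below 2.

straight(2), spin(right)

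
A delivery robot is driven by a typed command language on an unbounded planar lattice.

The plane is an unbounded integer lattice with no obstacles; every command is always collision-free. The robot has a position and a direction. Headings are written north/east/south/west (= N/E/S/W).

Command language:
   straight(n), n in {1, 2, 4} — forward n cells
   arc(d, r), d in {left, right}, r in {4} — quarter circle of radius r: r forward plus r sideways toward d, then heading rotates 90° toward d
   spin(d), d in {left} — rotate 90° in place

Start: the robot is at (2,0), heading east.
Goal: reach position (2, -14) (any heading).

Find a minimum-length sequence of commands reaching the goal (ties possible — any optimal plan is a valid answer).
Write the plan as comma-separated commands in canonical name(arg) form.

arc(right, 4), straight(2), straight(4), arc(right, 4)

begin: at (2,0), heading east
[1] after arc(right, 4): at (6,-4), heading south
[2] after straight(2): at (6,-6), heading south
[3] after straight(4): at (6,-10), heading south
[4] after arc(right, 4): at (2,-14), heading west
minimal: 4 command(s), checked below 4.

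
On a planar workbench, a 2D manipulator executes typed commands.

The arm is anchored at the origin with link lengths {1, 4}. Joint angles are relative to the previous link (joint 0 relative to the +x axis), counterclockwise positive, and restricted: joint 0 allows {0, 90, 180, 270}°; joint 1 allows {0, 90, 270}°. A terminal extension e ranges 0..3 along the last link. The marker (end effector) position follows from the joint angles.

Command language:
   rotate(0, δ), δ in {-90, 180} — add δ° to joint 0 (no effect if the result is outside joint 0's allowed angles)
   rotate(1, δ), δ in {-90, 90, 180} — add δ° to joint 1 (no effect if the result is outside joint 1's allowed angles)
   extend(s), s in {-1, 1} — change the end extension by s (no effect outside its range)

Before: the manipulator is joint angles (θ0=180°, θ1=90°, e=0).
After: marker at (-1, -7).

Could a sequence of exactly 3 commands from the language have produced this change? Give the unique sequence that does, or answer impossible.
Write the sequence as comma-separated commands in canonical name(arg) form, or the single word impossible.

extend(1), extend(1), extend(1)

from: joint angles (θ0=180°, θ1=90°, e=0)
1. extend(1) → joint angles (θ0=180°, θ1=90°, e=1)
2. extend(1) → joint angles (θ0=180°, θ1=90°, e=2)
3. extend(1) → joint angles (θ0=180°, θ1=90°, e=3)
all 343 alternatives checked — unique.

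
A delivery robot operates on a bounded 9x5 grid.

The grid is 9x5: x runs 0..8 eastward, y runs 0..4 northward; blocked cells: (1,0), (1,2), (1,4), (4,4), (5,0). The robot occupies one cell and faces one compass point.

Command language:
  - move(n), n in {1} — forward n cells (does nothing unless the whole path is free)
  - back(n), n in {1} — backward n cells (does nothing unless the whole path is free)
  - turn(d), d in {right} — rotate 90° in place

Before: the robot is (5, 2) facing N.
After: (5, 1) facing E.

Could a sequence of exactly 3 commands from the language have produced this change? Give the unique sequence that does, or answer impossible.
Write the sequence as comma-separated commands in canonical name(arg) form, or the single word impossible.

back(1), back(1), turn(right)

key: order matters: swapping back(1) and turn(right) lands elsewhere
t0: (5, 2) facing N
1. back(1) → (5, 1) facing N
2. back(1) → (5, 1) facing N
3. turn(right) → (5, 1) facing E
uniquely the one of 27 3-step routes that fits.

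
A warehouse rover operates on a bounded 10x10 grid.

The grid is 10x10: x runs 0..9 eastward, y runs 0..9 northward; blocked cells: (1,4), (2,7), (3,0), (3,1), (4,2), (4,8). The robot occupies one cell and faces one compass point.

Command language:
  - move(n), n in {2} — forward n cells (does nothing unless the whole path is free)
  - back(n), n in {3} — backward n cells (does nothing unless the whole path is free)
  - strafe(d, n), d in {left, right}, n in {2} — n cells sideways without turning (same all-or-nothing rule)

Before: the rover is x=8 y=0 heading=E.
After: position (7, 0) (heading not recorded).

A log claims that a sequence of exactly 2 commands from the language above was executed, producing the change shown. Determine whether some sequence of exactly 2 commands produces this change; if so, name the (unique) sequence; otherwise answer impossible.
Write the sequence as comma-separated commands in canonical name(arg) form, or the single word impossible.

back(3), move(2)

key: running move(2) before back(3) would end elsewhere — order is forced
t0: x=8 y=0 heading=E
1. back(3) → x=5 y=0 heading=E
2. move(2) → x=7 y=0 heading=E
uniquely the one of 16 2-step routes that fits.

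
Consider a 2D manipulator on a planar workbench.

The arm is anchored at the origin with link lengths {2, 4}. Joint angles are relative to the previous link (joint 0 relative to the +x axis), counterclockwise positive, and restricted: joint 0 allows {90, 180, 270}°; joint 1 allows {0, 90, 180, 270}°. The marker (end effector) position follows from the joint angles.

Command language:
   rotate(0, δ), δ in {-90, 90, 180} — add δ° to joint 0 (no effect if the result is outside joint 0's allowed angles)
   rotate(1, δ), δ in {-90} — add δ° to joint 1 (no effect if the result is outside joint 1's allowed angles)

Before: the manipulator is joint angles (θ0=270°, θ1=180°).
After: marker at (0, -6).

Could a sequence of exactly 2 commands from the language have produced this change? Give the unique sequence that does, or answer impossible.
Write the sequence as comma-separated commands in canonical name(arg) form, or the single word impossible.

rotate(1, -90), rotate(1, -90)

start: joint angles (θ0=270°, θ1=180°)
1. rotate(1, -90) → joint angles (θ0=270°, θ1=90°)
2. rotate(1, -90) → joint angles (θ0=270°, θ1=0°)
all 16 alternatives checked — unique.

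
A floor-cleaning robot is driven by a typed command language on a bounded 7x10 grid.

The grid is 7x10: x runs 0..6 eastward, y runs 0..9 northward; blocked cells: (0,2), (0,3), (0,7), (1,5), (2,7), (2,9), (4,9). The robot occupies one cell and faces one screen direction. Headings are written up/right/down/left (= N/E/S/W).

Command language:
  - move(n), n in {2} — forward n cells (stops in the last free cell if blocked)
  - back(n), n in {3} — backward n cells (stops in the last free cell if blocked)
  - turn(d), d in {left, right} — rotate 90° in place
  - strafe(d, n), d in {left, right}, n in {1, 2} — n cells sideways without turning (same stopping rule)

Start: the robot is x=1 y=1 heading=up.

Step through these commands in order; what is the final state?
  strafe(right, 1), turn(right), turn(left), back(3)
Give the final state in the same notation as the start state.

t0: x=1 y=1 heading=up
[1] after strafe(right, 1): x=2 y=1 heading=up
[2] after turn(right): x=2 y=1 heading=right
[3] after turn(left): x=2 y=1 heading=up
[4] after back(3): x=2 y=0 heading=up

x=2 y=0 heading=up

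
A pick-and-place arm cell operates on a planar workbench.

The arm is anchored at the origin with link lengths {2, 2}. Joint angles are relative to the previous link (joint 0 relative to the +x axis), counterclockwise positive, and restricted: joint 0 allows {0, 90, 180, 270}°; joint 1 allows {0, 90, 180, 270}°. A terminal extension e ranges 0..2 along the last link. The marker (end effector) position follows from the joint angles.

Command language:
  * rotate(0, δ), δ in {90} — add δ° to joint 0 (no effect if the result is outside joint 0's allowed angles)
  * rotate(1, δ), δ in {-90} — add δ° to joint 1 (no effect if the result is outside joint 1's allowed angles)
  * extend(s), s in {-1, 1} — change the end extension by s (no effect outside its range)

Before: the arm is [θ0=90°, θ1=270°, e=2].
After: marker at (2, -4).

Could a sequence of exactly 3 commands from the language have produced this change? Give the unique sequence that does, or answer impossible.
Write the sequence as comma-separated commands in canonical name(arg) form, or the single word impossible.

rotate(0, 90), rotate(0, 90), rotate(0, 90)

initial: [θ0=90°, θ1=270°, e=2]
1. rotate(0, 90) → [θ0=180°, θ1=270°, e=2]
2. rotate(0, 90) → [θ0=270°, θ1=270°, e=2]
3. rotate(0, 90) → [θ0=0°, θ1=270°, e=2]
all 64 alternatives checked — unique.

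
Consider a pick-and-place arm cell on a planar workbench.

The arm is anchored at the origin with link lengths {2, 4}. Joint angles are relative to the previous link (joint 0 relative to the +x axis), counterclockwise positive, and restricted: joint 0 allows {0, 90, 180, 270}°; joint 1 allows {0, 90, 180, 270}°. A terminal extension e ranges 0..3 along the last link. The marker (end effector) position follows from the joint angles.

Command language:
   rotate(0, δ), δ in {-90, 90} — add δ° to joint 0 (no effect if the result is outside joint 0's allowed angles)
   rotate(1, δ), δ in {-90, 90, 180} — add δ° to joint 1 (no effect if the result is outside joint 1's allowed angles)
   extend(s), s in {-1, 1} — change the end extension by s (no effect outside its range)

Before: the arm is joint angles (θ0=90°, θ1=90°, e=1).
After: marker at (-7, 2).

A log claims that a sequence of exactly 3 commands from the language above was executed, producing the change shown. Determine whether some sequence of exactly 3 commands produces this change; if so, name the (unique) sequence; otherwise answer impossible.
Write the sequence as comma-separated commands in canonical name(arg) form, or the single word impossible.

t0: joint angles (θ0=90°, θ1=90°, e=1)
t=1 extend(1) ⇒ joint angles (θ0=90°, θ1=90°, e=2)
t=2 extend(1) ⇒ joint angles (θ0=90°, θ1=90°, e=3)
t=3 extend(1) ⇒ joint angles (θ0=90°, θ1=90°, e=3)
no rival 3-sequence matches.

extend(1), extend(1), extend(1)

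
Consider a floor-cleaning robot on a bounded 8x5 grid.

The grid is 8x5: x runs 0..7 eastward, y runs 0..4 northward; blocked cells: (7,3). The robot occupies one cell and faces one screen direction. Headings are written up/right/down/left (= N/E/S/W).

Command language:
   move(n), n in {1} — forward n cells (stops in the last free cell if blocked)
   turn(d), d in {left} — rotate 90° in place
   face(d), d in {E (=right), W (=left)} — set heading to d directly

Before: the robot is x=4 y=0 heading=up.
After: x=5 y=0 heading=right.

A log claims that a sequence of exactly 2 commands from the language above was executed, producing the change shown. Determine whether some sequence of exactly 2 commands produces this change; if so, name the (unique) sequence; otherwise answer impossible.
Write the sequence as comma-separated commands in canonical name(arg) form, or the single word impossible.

key: running move(1) before face(E) would end elsewhere — order is forced
t0: x=4 y=0 heading=up
step 1 (face(E)): x=4 y=0 heading=right
step 2 (move(1)): x=5 y=0 heading=right
no other 2-command option fits: unique.

face(E), move(1)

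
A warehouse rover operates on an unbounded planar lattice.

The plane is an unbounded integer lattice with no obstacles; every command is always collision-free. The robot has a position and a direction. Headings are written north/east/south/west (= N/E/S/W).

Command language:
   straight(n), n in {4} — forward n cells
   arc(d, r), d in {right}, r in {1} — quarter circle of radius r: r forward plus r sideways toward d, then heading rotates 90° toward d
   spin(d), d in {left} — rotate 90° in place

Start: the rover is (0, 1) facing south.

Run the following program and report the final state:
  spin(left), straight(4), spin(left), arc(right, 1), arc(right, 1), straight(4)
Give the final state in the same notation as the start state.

(6, -3) facing south

t0: (0, 1) facing south
t=1 spin(left) ⇒ (0, 1) facing east
t=2 straight(4) ⇒ (4, 1) facing east
t=3 spin(left) ⇒ (4, 1) facing north
t=4 arc(right, 1) ⇒ (5, 2) facing east
t=5 arc(right, 1) ⇒ (6, 1) facing south
t=6 straight(4) ⇒ (6, -3) facing south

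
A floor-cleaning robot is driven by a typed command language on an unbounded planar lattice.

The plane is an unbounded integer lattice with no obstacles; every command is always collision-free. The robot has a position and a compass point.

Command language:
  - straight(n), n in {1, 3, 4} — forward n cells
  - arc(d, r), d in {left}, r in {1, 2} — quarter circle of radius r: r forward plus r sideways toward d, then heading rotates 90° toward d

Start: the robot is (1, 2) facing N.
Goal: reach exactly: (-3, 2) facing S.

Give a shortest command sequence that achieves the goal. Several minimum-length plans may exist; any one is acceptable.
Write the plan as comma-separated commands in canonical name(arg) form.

start: (1, 2) facing N
step 1 (arc(left, 2)): (-1, 4) facing W
step 2 (arc(left, 2)): (-3, 2) facing S
nothing shorter than 2 reaches the goal.

arc(left, 2), arc(left, 2)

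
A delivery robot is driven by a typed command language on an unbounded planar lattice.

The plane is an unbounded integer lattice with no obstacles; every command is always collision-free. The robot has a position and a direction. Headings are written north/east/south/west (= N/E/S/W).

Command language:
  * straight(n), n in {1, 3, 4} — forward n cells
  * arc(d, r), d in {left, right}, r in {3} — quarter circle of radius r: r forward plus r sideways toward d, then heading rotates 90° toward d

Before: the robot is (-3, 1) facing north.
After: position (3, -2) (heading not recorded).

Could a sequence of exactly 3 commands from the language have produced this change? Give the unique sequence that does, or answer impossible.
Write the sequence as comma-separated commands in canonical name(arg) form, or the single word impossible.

arc(right, 3), arc(right, 3), straight(3)

key: order matters: swapping arc(right, 3) and straight(3) lands elsewhere
initial: (-3, 1) facing north
1. arc(right, 3) → (0, 4) facing east
2. arc(right, 3) → (3, 1) facing south
3. straight(3) → (3, -2) facing south
no rival 3-sequence matches.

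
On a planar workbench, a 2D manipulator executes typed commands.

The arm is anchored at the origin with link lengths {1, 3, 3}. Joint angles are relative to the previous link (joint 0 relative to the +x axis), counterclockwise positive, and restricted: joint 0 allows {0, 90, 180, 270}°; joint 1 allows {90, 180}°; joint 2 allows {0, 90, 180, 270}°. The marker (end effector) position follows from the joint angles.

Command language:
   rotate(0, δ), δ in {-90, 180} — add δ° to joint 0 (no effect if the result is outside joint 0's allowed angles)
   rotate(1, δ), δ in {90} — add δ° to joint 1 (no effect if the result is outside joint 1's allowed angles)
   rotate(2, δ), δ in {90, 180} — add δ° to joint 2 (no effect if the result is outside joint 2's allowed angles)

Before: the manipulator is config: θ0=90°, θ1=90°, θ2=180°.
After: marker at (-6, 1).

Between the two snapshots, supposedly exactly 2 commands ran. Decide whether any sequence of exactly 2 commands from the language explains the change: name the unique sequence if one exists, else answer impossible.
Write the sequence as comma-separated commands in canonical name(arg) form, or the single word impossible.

rotate(2, 90), rotate(2, 90)

t0: config: θ0=90°, θ1=90°, θ2=180°
t=1 rotate(2, 90) ⇒ config: θ0=90°, θ1=90°, θ2=270°
t=2 rotate(2, 90) ⇒ config: θ0=90°, θ1=90°, θ2=0°
no other 2-command option fits: unique.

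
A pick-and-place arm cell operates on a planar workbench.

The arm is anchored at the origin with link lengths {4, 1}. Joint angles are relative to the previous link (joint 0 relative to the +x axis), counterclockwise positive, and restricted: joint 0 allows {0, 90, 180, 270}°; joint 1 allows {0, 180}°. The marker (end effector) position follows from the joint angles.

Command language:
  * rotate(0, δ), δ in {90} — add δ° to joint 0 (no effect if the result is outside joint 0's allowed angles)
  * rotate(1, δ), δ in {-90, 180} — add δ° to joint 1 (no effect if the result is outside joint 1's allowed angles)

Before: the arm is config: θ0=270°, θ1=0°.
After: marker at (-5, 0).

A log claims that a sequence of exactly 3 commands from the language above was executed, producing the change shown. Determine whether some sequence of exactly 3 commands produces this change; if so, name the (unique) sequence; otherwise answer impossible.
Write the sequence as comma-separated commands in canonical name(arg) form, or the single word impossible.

from: config: θ0=270°, θ1=0°
t=1 rotate(0, 90) ⇒ config: θ0=0°, θ1=0°
t=2 rotate(0, 90) ⇒ config: θ0=90°, θ1=0°
t=3 rotate(0, 90) ⇒ config: θ0=180°, θ1=0°
no other 3-command option fits: unique.

rotate(0, 90), rotate(0, 90), rotate(0, 90)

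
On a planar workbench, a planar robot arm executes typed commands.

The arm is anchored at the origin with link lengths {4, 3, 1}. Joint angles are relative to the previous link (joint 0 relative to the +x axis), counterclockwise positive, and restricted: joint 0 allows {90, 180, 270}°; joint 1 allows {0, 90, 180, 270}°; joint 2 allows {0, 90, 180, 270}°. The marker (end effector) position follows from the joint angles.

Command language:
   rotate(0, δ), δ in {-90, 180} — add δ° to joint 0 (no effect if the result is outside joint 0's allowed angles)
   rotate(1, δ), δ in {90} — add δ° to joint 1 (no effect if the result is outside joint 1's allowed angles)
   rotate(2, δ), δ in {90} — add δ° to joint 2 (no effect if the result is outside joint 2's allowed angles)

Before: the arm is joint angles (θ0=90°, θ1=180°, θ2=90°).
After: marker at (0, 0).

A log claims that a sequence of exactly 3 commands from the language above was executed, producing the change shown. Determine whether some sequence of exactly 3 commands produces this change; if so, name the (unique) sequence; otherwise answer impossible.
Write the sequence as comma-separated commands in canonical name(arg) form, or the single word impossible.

begin: joint angles (θ0=90°, θ1=180°, θ2=90°)
[1] after rotate(2, 90): joint angles (θ0=90°, θ1=180°, θ2=180°)
[2] after rotate(2, 90): joint angles (θ0=90°, θ1=180°, θ2=270°)
[3] after rotate(2, 90): joint angles (θ0=90°, θ1=180°, θ2=0°)
all 64 alternatives checked — unique.

rotate(2, 90), rotate(2, 90), rotate(2, 90)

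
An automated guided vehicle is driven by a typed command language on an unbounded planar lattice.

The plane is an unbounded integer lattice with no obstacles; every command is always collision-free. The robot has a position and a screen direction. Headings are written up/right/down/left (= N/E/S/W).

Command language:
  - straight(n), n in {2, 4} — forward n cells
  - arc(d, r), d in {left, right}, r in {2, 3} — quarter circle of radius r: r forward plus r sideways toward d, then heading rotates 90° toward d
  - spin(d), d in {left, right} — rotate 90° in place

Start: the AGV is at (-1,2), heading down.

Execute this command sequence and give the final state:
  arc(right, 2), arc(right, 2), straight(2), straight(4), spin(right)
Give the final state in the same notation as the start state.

at (-5,8), heading right

initial: at (-1,2), heading down
[1] after arc(right, 2): at (-3,0), heading left
[2] after arc(right, 2): at (-5,2), heading up
[3] after straight(2): at (-5,4), heading up
[4] after straight(4): at (-5,8), heading up
[5] after spin(right): at (-5,8), heading right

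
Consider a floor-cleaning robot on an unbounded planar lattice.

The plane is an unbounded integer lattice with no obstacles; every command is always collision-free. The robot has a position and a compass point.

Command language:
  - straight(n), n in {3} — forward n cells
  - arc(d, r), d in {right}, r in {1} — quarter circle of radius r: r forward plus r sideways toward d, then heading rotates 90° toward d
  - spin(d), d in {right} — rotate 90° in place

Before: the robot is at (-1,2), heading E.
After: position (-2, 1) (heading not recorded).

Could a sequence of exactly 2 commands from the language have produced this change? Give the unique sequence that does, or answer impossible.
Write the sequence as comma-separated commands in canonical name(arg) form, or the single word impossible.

spin(right), arc(right, 1)

key: order matters: swapping spin(right) and arc(right, 1) lands elsewhere
start: at (-1,2), heading E
t=1 spin(right) ⇒ at (-1,2), heading S
t=2 arc(right, 1) ⇒ at (-2,1), heading W
all 9 alternatives checked — unique.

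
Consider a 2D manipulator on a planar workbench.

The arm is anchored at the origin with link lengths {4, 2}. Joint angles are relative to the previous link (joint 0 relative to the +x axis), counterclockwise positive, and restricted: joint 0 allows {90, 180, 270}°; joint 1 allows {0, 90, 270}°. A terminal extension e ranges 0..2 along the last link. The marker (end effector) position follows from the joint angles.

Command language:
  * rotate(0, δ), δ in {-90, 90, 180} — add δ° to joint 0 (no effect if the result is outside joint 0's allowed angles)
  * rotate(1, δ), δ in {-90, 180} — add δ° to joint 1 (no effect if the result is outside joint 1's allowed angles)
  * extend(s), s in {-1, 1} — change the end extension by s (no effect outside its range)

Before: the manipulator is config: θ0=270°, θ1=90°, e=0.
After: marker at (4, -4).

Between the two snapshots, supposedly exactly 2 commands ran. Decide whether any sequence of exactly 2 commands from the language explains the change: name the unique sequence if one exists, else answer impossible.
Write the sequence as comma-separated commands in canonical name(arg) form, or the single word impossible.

initial: config: θ0=270°, θ1=90°, e=0
t=1 extend(1) ⇒ config: θ0=270°, θ1=90°, e=1
t=2 extend(1) ⇒ config: θ0=270°, θ1=90°, e=2
all 49 alternatives checked — unique.

extend(1), extend(1)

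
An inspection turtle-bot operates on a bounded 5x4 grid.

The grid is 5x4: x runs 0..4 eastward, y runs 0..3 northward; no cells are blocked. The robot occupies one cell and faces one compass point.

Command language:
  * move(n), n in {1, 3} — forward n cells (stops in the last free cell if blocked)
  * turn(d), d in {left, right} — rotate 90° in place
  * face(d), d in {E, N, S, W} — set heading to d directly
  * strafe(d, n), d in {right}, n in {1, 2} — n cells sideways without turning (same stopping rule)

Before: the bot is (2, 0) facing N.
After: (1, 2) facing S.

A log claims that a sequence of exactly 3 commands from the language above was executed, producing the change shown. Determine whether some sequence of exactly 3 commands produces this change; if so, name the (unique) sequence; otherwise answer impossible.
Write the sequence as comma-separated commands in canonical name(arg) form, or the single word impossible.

impossible

no 3-step route produces this change.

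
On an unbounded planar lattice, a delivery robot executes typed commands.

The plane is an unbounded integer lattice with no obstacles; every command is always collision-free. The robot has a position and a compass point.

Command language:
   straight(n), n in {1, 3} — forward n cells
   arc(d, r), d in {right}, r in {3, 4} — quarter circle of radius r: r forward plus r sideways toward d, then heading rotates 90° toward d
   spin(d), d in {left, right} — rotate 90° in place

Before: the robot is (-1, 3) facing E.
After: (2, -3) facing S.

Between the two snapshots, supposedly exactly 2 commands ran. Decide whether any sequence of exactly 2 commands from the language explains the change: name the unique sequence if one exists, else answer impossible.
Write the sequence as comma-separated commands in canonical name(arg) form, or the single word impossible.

key: running straight(3) before arc(right, 3) would end elsewhere — order is forced
start: (-1, 3) facing E
step 1 (arc(right, 3)): (2, 0) facing S
step 2 (straight(3)): (2, -3) facing S
uniquely the one of 36 2-step routes that fits.

arc(right, 3), straight(3)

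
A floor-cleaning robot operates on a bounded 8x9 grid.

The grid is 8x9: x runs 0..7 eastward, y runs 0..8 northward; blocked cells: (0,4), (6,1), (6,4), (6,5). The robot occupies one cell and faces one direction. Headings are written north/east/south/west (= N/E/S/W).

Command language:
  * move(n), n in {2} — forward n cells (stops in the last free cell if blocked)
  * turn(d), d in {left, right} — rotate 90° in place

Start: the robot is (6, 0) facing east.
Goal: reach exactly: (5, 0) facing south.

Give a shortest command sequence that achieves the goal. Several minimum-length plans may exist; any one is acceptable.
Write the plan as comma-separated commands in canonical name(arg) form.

move(2), turn(left), turn(left), move(2), turn(left)

from: (6, 0) facing east
[1] after move(2): (7, 0) facing east
[2] after turn(left): (7, 0) facing north
[3] after turn(left): (7, 0) facing west
[4] after move(2): (5, 0) facing west
[5] after turn(left): (5, 0) facing south
nothing shorter than 5 reaches the goal.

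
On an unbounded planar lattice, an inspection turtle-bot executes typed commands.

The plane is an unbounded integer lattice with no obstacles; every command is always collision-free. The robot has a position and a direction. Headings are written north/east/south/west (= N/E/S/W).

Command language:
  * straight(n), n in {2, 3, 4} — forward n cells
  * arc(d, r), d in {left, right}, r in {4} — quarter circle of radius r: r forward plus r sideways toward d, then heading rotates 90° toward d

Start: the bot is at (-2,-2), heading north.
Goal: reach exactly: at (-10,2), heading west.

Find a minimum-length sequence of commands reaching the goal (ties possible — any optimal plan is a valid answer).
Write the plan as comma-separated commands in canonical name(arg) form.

initial: at (-2,-2), heading north
1. arc(left, 4) → at (-6,2), heading west
2. straight(4) → at (-10,2), heading west
shorter routes all fall short; 2 is best.

arc(left, 4), straight(4)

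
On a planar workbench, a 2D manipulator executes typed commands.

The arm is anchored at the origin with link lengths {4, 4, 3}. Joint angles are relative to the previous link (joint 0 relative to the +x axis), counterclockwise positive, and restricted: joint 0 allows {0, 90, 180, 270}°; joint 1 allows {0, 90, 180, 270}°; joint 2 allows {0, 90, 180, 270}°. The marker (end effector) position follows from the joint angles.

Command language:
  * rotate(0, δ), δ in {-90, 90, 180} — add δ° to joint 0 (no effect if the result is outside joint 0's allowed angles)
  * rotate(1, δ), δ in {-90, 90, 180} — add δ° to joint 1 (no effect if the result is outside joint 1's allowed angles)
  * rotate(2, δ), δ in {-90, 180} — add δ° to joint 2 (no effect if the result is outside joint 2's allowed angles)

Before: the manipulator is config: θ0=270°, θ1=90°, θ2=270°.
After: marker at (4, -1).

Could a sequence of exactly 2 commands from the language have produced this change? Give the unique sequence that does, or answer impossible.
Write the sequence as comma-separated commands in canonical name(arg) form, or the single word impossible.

initial: config: θ0=270°, θ1=90°, θ2=270°
t=1 rotate(2, -90) ⇒ config: θ0=270°, θ1=90°, θ2=180°
t=2 rotate(2, -90) ⇒ config: θ0=270°, θ1=90°, θ2=90°
all 64 alternatives checked — unique.

rotate(2, -90), rotate(2, -90)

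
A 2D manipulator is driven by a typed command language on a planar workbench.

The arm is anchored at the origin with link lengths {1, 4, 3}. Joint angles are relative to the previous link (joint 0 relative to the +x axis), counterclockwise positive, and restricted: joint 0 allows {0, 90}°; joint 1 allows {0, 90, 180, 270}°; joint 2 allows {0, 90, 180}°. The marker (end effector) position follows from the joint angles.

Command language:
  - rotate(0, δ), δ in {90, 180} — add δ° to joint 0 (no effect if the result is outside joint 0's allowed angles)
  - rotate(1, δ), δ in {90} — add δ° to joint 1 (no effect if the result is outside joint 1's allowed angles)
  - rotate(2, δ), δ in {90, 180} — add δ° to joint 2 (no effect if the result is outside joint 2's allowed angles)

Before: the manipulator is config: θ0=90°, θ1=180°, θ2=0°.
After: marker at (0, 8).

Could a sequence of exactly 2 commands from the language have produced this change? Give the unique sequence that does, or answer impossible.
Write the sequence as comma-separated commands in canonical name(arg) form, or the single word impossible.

begin: config: θ0=90°, θ1=180°, θ2=0°
t=1 rotate(1, 90) ⇒ config: θ0=90°, θ1=270°, θ2=0°
t=2 rotate(1, 90) ⇒ config: θ0=90°, θ1=0°, θ2=0°
no rival 2-sequence matches.

rotate(1, 90), rotate(1, 90)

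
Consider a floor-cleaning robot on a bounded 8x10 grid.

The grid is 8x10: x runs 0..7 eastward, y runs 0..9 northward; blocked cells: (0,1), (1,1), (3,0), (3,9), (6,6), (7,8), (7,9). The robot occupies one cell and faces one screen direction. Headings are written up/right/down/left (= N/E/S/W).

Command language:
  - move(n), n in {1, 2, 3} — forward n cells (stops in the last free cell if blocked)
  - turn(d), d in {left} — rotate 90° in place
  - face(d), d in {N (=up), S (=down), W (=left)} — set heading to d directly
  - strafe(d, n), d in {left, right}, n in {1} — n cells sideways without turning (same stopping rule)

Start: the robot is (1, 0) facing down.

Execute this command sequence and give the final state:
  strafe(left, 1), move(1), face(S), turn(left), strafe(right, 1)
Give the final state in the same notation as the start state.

(2, 0) facing right

start: (1, 0) facing down
[1] after strafe(left, 1): (2, 0) facing down
[2] after move(1): (2, 0) facing down
[3] after face(S): (2, 0) facing down
[4] after turn(left): (2, 0) facing right
[5] after strafe(right, 1): (2, 0) facing right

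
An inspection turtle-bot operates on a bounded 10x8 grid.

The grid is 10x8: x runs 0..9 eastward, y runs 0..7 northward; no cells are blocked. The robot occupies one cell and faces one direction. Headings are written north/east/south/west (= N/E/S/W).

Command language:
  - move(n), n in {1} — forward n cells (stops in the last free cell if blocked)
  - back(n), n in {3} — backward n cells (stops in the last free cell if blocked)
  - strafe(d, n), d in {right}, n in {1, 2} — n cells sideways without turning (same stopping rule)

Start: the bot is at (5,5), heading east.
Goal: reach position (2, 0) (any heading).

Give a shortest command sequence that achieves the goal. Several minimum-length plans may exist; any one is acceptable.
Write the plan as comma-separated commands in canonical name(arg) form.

start: at (5,5), heading east
step 1 (back(3)): at (2,5), heading east
step 2 (strafe(right, 2)): at (2,3), heading east
step 3 (strafe(right, 2)): at (2,1), heading east
step 4 (strafe(right, 2)): at (2,0), heading east
shorter routes all fall short; 4 is best.

back(3), strafe(right, 2), strafe(right, 2), strafe(right, 2)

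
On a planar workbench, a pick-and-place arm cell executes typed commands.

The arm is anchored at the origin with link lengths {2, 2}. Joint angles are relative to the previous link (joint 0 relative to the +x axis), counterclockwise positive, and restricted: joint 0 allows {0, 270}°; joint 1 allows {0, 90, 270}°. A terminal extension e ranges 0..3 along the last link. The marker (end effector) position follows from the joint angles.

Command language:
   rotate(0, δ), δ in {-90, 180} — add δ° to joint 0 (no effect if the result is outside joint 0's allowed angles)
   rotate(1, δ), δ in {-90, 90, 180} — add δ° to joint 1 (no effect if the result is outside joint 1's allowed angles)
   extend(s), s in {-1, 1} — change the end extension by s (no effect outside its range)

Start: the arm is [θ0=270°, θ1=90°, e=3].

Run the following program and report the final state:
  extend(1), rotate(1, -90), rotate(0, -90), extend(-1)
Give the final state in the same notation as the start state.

begin: [θ0=270°, θ1=90°, e=3]
[1] after extend(1): [θ0=270°, θ1=90°, e=3]
[2] after rotate(1, -90): [θ0=270°, θ1=0°, e=3]
[3] after rotate(0, -90): [θ0=270°, θ1=0°, e=3]
[4] after extend(-1): [θ0=270°, θ1=0°, e=2]

[θ0=270°, θ1=0°, e=2]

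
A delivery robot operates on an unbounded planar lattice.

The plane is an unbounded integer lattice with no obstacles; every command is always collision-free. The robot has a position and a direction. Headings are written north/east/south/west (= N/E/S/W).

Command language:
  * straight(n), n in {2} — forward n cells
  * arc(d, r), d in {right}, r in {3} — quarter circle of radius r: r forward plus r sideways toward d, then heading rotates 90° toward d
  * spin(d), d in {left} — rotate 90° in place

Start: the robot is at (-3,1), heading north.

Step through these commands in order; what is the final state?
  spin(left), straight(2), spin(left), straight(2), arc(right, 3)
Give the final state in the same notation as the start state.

t0: at (-3,1), heading north
1. spin(left) → at (-3,1), heading west
2. straight(2) → at (-5,1), heading west
3. spin(left) → at (-5,1), heading south
4. straight(2) → at (-5,-1), heading south
5. arc(right, 3) → at (-8,-4), heading west

at (-8,-4), heading west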